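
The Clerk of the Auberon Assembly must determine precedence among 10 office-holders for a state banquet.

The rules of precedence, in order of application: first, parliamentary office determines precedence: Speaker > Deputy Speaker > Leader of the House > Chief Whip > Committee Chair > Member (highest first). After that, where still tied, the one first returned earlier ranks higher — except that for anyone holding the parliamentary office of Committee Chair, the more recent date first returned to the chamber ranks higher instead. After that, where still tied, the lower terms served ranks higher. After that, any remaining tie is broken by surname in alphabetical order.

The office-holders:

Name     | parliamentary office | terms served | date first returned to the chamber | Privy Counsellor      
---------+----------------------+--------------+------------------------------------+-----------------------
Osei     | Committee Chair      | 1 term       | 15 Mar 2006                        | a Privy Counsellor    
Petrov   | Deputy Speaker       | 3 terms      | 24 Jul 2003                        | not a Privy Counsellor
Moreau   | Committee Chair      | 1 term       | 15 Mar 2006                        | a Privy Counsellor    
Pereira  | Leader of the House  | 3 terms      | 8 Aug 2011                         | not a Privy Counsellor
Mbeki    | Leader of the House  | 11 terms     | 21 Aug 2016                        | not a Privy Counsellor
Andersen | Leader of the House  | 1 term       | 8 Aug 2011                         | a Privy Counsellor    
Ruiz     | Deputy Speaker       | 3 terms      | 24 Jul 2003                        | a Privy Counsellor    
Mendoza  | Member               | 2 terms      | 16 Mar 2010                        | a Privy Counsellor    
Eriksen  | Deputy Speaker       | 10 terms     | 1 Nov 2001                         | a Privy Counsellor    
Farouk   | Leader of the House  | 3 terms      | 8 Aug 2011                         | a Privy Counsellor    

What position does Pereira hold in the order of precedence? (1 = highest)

By parliamentary office: Eriksen, Petrov and Ruiz (Deputy Speaker); then Andersen, Farouk, Pereira and Mbeki (Leader of the House); then Moreau and Osei (Committee Chair); then Mendoza (Member).
Among Eriksen, Petrov and Ruiz, by date first returned to the chamber (earlier first): Eriksen (1 Nov 2001) before Petrov and Ruiz (24 Jul 2003).
Petrov and Ruiz both have terms served 3 terms, so the next rule applies.
Among Petrov and Ruiz, alphabetically by surname: Petrov before Ruiz.
Among Andersen, Farouk, Pereira and Mbeki, by date first returned to the chamber (earlier first): Andersen, Farouk and Pereira (8 Aug 2011) before Mbeki (21 Aug 2016).
Among Andersen, Farouk and Pereira, by terms served (lower first): Andersen (1 term) before Farouk and Pereira (3 terms).
Among Farouk and Pereira, alphabetically by surname: Farouk before Pereira.
Moreau and Osei both have date first returned to the chamber 15 Mar 2006, so the next rule applies.
Moreau and Osei both have terms served 1 term, so the next rule applies.
Among Moreau and Osei, alphabetically by surname: Moreau before Osei.
Order: Eriksen, Petrov, Ruiz, Andersen, Farouk, Pereira, Mbeki, Moreau, Osei, Mendoza. So position 6.

6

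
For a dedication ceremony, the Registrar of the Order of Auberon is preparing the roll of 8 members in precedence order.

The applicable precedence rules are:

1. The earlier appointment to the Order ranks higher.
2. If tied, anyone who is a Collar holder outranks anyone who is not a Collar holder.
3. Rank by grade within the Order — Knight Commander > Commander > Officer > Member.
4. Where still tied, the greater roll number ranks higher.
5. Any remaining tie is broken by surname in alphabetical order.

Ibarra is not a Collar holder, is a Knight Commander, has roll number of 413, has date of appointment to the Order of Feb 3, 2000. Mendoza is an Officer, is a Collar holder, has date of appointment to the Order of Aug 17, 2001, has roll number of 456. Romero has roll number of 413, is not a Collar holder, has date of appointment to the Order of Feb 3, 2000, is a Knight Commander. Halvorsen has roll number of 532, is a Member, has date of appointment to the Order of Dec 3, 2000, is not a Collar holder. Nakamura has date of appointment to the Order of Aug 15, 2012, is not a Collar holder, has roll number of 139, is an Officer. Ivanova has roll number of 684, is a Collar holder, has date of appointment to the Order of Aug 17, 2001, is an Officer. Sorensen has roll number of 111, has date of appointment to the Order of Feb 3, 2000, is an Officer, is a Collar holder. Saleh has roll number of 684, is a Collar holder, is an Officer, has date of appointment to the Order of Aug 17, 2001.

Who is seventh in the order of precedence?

By date of appointment to the Order (earlier first): Sorensen, Ibarra and Romero (each Feb 3, 2000); then Halvorsen (Dec 3, 2000); then Ivanova, Saleh and Mendoza (each Aug 17, 2001); then Nakamura (Aug 15, 2012).
Among Sorensen, Ibarra and Romero, a Collar holder before not a Collar holder: Sorensen (a Collar holder) before Ibarra and Romero (not a Collar holder).
Ibarra and Romero are each Knight Commander, so the next rule applies.
Ibarra and Romero both have roll number 413, so the next rule applies.
Among Ibarra and Romero, alphabetically by surname: Ibarra before Romero.
Ivanova, Saleh and Mendoza are each a Collar holder, so the next rule applies.
Ivanova, Saleh and Mendoza are each Officer, so the next rule applies.
Among Ivanova, Saleh and Mendoza, by roll number (higher first): Ivanova and Saleh (684) before Mendoza (456).
Among Ivanova and Saleh, alphabetically by surname: Ivanova before Saleh.
Order: Sorensen, Ibarra, Romero, Halvorsen, Ivanova, Saleh, Mendoza, Nakamura.

Mendoza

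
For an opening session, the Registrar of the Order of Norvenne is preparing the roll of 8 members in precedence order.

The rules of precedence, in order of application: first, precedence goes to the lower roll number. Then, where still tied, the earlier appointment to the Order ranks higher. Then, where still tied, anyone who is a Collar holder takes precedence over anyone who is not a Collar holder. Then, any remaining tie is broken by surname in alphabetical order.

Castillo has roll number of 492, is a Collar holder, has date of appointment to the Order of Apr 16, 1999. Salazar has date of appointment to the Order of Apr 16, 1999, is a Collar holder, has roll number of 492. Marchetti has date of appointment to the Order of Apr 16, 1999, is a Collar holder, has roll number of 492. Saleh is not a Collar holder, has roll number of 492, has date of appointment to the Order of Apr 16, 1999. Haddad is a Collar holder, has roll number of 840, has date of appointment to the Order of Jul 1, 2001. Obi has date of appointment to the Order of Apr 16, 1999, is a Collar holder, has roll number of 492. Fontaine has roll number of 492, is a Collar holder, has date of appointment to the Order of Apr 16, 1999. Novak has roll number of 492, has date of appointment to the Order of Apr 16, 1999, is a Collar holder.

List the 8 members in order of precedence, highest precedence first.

By roll number (lower first): Castillo, Fontaine, Marchetti, Novak, Obi, Salazar and Saleh (each 492); then Haddad (840).
Castillo, Fontaine, Marchetti, Novak, Obi, Salazar and Saleh all have date of appointment to the Order Apr 16, 1999, so the next rule applies.
Among Castillo, Fontaine, Marchetti, Novak, Obi, Salazar and Saleh, a Collar holder before not a Collar holder: Castillo, Fontaine, Marchetti, Novak, Obi and Salazar (a Collar holder) before Saleh (not a Collar holder).
Among Castillo, Fontaine, Marchetti, Novak, Obi and Salazar, alphabetically by surname: Castillo before Fontaine before Marchetti before Novak before Obi before Salazar.
Full order: Castillo, Fontaine, Marchetti, Novak, Obi, Salazar, Saleh, Haddad.

Castillo, Fontaine, Marchetti, Novak, Obi, Salazar, Saleh, Haddad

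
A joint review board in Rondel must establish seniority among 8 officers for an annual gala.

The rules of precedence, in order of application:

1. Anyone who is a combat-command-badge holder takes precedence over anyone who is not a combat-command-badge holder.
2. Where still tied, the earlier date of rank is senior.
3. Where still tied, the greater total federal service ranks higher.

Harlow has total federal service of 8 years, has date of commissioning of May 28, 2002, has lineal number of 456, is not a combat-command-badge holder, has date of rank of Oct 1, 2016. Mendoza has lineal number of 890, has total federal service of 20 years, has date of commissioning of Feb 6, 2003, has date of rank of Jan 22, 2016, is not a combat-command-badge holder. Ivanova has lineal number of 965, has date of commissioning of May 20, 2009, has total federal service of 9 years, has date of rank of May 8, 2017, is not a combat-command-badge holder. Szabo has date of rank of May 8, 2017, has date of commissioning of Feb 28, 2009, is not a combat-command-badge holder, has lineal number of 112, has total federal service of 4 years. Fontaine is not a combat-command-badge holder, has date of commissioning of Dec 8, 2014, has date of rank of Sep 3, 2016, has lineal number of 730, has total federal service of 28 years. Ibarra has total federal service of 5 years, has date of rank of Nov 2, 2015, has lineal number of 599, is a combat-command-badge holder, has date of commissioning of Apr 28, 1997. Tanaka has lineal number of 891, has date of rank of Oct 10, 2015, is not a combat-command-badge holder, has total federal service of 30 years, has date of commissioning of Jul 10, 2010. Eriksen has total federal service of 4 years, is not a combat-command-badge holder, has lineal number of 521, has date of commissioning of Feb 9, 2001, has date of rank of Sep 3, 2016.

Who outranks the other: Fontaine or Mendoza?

Mendoza

By the first rule: Ibarra (a combat-command-badge holder); then Tanaka, Mendoza, Fontaine, Eriksen, Harlow, Ivanova and Szabo (each not a combat-command-badge holder).
Among Tanaka, Mendoza, Fontaine, Eriksen, Harlow, Ivanova and Szabo, by date of rank (earlier first): Tanaka (Oct 10, 2015) before Mendoza (Jan 22, 2016) before Fontaine and Eriksen (Sep 3, 2016) before Harlow (Oct 1, 2016) before Ivanova and Szabo (May 8, 2017).
Among Fontaine and Eriksen, by total federal service (higher first): Fontaine (28 years) before Eriksen (4 years).
Among Ivanova and Szabo, by total federal service (higher first): Ivanova (9 years) before Szabo (4 years).
So Mendoza takes precedence.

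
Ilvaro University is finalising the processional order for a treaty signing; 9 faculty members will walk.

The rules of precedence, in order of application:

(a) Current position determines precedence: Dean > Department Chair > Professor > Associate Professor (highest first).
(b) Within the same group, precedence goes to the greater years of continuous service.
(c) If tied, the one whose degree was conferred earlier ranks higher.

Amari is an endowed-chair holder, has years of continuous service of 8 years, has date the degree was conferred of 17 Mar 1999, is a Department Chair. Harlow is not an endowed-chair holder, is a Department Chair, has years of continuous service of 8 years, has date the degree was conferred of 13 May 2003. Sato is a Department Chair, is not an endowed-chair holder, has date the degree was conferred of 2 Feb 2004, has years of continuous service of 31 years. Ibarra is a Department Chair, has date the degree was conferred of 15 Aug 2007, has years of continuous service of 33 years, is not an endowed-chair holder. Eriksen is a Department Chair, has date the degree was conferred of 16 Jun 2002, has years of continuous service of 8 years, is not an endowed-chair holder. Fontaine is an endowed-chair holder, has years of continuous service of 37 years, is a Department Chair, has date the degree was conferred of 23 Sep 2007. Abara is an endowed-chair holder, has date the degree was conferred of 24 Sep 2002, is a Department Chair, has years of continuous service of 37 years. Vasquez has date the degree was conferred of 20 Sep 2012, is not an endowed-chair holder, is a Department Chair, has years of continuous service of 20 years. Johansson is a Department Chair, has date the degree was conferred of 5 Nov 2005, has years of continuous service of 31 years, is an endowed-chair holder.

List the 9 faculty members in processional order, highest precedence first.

Abara, Fontaine, Ibarra, Sato, Johansson, Vasquez, Amari, Eriksen, Harlow

By current position: Abara, Fontaine, Ibarra, Sato, Johansson, Vasquez, Amari, Eriksen and Harlow (Department Chair).
Among Abara, Fontaine, Ibarra, Sato, Johansson, Vasquez, Amari, Eriksen and Harlow, by years of continuous service (higher first): Abara and Fontaine (37 years) before Ibarra (33 years) before Sato and Johansson (31 years) before Vasquez (20 years) before Amari, Eriksen and Harlow (8 years).
Among Abara and Fontaine, by date the degree was conferred (earlier first): Abara (24 Sep 2002) before Fontaine (23 Sep 2007).
Among Sato and Johansson, by date the degree was conferred (earlier first): Sato (2 Feb 2004) before Johansson (5 Nov 2005).
Among Amari, Eriksen and Harlow, by date the degree was conferred (earlier first): Amari (17 Mar 1999) before Eriksen (16 Jun 2002) before Harlow (13 May 2003).
Full order: Abara, Fontaine, Ibarra, Sato, Johansson, Vasquez, Amari, Eriksen, Harlow.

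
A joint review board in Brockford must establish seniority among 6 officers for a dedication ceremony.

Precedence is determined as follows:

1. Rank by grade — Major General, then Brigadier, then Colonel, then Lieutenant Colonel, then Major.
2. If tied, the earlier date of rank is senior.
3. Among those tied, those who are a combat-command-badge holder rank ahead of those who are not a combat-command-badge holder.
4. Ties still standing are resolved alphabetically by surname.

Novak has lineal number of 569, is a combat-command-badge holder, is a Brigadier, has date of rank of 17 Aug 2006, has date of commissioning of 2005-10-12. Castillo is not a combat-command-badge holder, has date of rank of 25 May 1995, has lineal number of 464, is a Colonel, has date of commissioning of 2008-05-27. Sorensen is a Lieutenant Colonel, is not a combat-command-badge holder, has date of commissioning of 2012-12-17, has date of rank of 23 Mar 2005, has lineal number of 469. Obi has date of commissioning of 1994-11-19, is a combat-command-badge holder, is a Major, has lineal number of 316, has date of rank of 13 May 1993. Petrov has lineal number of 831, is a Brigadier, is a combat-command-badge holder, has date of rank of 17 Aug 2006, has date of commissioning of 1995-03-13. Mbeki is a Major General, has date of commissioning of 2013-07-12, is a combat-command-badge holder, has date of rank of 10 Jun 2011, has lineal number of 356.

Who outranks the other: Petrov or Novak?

By grade: Mbeki (Major General); then Novak and Petrov (Brigadier); then Castillo (Colonel); then Sorensen (Lieutenant Colonel); then Obi (Major).
Novak and Petrov both have date of rank 17 Aug 2006, so the next rule applies.
Novak and Petrov are each a combat-command-badge holder, so the next rule applies.
Among Novak and Petrov, alphabetically by surname: Novak before Petrov.
So Novak takes precedence.

Novak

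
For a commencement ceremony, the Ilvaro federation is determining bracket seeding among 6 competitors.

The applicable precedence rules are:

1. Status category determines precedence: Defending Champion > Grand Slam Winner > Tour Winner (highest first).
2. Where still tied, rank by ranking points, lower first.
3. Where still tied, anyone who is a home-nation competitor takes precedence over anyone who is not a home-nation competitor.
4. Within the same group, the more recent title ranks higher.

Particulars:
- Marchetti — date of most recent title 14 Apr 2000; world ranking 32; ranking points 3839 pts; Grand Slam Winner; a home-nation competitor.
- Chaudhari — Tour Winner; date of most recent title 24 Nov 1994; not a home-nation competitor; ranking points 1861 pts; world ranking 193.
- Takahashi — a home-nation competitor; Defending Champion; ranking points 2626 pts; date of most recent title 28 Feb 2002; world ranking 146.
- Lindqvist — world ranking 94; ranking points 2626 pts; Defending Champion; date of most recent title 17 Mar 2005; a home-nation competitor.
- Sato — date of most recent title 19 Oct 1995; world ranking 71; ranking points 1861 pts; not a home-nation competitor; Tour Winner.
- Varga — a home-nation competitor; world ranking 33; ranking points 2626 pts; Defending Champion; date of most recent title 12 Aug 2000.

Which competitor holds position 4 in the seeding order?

Marchetti

By status category: Lindqvist, Takahashi and Varga (Defending Champion); then Marchetti (Grand Slam Winner); then Sato and Chaudhari (Tour Winner).
Lindqvist, Takahashi and Varga all have ranking points 2626 pts, so the next rule applies.
Lindqvist, Takahashi and Varga are each a home-nation competitor, so the next rule applies.
Among Lindqvist, Takahashi and Varga, by date of most recent title (later first): Lindqvist (17 Mar 2005) before Takahashi (28 Feb 2002) before Varga (12 Aug 2000).
Sato and Chaudhari both have ranking points 1861 pts, so the next rule applies.
Sato and Chaudhari are each not a home-nation competitor, so the next rule applies.
Among Sato and Chaudhari, by date of most recent title (later first): Sato (19 Oct 1995) before Chaudhari (24 Nov 1994).
Order: Lindqvist, Takahashi, Varga, Marchetti, Sato, Chaudhari.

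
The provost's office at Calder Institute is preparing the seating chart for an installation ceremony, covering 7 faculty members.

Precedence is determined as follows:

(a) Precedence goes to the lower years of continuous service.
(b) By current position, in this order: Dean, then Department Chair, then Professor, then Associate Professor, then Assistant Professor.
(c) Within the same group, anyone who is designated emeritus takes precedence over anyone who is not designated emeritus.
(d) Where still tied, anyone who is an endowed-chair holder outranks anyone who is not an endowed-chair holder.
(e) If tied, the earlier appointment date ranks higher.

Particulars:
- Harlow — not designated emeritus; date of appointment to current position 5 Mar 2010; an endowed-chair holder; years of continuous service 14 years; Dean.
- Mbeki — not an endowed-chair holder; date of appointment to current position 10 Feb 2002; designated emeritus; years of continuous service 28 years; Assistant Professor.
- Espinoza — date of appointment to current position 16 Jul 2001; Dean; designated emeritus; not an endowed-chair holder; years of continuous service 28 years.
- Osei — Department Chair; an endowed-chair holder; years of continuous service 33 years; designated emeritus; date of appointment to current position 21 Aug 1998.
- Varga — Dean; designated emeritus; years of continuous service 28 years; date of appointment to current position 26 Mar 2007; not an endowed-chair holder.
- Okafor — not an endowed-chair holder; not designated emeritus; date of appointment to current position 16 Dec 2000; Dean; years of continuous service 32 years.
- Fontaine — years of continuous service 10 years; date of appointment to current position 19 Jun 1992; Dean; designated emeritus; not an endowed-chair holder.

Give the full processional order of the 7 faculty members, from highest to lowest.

Fontaine, Harlow, Espinoza, Varga, Mbeki, Okafor, Osei

By years of continuous service (lower first): Fontaine (10 years); then Harlow (14 years); then Espinoza, Varga and Mbeki (each 28 years); then Okafor (32 years); then Osei (33 years).
Among Espinoza, Varga and Mbeki, by current position: Espinoza and Varga (Dean) before Mbeki (Assistant Professor).
Espinoza and Varga are each designated emeritus, so the next rule applies.
Espinoza and Varga are each not an endowed-chair holder, so the next rule applies.
Among Espinoza and Varga, by date of appointment to current position (earlier first): Espinoza (16 Jul 2001) before Varga (26 Mar 2007).
Full order: Fontaine, Harlow, Espinoza, Varga, Mbeki, Okafor, Osei.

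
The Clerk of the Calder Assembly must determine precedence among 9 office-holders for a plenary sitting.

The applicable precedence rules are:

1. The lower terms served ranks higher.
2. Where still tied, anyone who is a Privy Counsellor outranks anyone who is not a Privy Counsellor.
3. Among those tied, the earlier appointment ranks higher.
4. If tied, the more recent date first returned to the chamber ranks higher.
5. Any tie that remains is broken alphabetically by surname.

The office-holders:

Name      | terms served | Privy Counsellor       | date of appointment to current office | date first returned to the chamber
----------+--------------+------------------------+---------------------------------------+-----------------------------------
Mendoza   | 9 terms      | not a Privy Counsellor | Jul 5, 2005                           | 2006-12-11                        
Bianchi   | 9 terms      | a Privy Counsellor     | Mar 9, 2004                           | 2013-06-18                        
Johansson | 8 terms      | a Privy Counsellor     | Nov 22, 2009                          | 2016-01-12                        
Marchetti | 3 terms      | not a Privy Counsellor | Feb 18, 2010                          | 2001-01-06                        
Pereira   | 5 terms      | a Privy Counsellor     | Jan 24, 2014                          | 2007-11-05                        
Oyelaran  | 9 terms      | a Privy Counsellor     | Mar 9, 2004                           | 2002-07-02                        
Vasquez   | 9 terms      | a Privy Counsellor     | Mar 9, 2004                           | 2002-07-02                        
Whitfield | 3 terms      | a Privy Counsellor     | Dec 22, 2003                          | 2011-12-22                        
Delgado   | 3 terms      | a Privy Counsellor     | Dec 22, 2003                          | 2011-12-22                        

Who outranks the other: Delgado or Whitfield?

By terms served (lower first): Delgado, Whitfield and Marchetti (each 3 terms); then Pereira (5 terms); then Johansson (8 terms); then Bianchi, Oyelaran, Vasquez and Mendoza (each 9 terms).
Among Delgado, Whitfield and Marchetti, a Privy Counsellor before not a Privy Counsellor: Delgado and Whitfield (a Privy Counsellor) before Marchetti (not a Privy Counsellor).
Delgado and Whitfield both have date of appointment to current office Dec 22, 2003, so the next rule applies.
Delgado and Whitfield both have date first returned to the chamber 2011-12-22, so the next rule applies.
Among Delgado and Whitfield, alphabetically by surname: Delgado before Whitfield.
Among Bianchi, Oyelaran, Vasquez and Mendoza, a Privy Counsellor before not a Privy Counsellor: Bianchi, Oyelaran and Vasquez (a Privy Counsellor) before Mendoza (not a Privy Counsellor).
Bianchi, Oyelaran and Vasquez all have date of appointment to current office Mar 9, 2004, so the next rule applies.
Among Bianchi, Oyelaran and Vasquez, by date first returned to the chamber (later first): Bianchi (2013-06-18) before Oyelaran and Vasquez (2002-07-02).
Among Oyelaran and Vasquez, alphabetically by surname: Oyelaran before Vasquez.
So Delgado takes precedence.

Delgado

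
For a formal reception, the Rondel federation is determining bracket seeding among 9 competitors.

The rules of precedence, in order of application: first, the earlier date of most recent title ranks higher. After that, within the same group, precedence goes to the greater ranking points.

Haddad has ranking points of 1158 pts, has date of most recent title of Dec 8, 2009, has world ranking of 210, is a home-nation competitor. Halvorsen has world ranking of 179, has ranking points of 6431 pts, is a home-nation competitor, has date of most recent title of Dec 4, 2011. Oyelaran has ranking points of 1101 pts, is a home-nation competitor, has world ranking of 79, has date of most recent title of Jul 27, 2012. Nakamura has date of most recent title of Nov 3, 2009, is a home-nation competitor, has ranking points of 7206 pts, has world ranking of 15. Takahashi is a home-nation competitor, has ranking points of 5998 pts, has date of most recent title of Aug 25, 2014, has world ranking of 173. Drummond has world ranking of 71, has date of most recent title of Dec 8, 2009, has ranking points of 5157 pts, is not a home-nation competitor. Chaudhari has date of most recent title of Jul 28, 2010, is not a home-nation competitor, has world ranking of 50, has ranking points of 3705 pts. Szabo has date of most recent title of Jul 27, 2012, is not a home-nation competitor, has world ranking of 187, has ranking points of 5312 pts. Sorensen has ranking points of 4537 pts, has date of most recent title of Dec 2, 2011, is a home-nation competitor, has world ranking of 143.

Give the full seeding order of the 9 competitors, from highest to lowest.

Nakamura, Drummond, Haddad, Chaudhari, Sorensen, Halvorsen, Szabo, Oyelaran, Takahashi

By date of most recent title (earlier first): Nakamura (Nov 3, 2009); then Drummond and Haddad (both Dec 8, 2009); then Chaudhari (Jul 28, 2010); then Sorensen (Dec 2, 2011); then Halvorsen (Dec 4, 2011); then Szabo and Oyelaran (both Jul 27, 2012); then Takahashi (Aug 25, 2014).
Among Drummond and Haddad, by ranking points (higher first): Drummond (5157 pts) before Haddad (1158 pts).
Among Szabo and Oyelaran, by ranking points (higher first): Szabo (5312 pts) before Oyelaran (1101 pts).
Full order: Nakamura, Drummond, Haddad, Chaudhari, Sorensen, Halvorsen, Szabo, Oyelaran, Takahashi.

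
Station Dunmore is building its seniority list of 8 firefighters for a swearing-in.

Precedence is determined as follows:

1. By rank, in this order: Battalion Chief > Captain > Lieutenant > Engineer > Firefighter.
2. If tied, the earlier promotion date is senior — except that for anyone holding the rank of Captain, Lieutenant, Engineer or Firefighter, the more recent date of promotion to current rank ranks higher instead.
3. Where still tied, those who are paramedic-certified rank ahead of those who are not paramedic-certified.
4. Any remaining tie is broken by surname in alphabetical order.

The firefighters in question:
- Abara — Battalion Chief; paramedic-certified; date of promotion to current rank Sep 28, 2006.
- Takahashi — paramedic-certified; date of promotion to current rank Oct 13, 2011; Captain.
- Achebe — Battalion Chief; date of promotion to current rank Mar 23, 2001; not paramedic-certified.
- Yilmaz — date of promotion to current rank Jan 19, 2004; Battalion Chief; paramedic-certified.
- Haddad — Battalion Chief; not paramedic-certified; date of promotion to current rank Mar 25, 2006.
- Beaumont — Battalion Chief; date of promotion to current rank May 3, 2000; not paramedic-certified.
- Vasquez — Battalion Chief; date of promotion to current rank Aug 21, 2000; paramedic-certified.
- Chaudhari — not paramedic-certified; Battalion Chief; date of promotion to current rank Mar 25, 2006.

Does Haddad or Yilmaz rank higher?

By rank: Beaumont, Vasquez, Achebe, Yilmaz, Chaudhari, Haddad and Abara (Battalion Chief); then Takahashi (Captain).
Among Beaumont, Vasquez, Achebe, Yilmaz, Chaudhari, Haddad and Abara, by date of promotion to current rank (earlier first): Beaumont (May 3, 2000) before Vasquez (Aug 21, 2000) before Achebe (Mar 23, 2001) before Yilmaz (Jan 19, 2004) before Chaudhari and Haddad (Mar 25, 2006) before Abara (Sep 28, 2006).
Chaudhari and Haddad are each not paramedic-certified, so the next rule applies.
Among Chaudhari and Haddad, alphabetically by surname: Chaudhari before Haddad.
So Yilmaz takes precedence.

Yilmaz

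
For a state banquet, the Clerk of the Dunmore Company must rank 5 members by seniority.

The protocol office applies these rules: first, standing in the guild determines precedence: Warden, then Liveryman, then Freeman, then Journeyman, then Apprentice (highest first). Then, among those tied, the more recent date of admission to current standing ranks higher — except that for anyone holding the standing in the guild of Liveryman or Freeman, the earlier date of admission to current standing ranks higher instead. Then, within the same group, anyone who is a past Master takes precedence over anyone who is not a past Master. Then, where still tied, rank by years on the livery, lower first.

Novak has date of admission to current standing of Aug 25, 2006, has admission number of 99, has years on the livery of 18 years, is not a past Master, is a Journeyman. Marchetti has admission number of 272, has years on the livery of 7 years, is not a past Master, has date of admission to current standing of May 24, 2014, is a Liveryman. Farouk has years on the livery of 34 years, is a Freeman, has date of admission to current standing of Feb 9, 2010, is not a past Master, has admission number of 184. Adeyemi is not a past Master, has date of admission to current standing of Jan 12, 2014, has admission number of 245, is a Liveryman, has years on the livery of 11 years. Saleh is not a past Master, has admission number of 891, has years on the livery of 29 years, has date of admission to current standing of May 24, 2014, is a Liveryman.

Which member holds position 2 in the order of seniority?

Marchetti

By standing in the guild: Adeyemi, Marchetti and Saleh (Liveryman); then Farouk (Freeman); then Novak (Journeyman).
Among Adeyemi, Marchetti and Saleh, by date of admission to current standing (earlier first) (reversed rule for this group): Adeyemi (Jan 12, 2014) before Marchetti and Saleh (May 24, 2014).
Marchetti and Saleh are each not a past Master, so the next rule applies.
Among Marchetti and Saleh, by years on the livery (lower first): Marchetti (7 years) before Saleh (29 years).
Order: Adeyemi, Marchetti, Saleh, Farouk, Novak.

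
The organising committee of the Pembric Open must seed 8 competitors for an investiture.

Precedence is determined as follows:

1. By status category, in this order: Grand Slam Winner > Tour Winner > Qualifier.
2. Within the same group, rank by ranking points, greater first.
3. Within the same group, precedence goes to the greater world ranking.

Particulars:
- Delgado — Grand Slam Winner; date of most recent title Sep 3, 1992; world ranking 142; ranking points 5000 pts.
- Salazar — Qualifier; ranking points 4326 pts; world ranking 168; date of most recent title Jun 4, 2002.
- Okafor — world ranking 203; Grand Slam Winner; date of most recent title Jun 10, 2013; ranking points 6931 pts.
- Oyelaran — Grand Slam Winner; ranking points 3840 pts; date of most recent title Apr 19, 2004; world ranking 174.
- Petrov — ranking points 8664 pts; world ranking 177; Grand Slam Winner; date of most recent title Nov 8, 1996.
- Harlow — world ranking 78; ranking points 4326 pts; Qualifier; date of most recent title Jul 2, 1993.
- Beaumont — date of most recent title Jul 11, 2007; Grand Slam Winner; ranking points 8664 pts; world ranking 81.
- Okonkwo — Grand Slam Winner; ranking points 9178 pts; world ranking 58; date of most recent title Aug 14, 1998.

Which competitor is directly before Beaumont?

By status category: Okonkwo, Petrov, Beaumont, Okafor, Delgado and Oyelaran (Grand Slam Winner); then Salazar and Harlow (Qualifier).
Among Okonkwo, Petrov, Beaumont, Okafor, Delgado and Oyelaran, by ranking points (higher first): Okonkwo (9178 pts) before Petrov and Beaumont (8664 pts) before Okafor (6931 pts) before Delgado (5000 pts) before Oyelaran (3840 pts).
Among Petrov and Beaumont, by world ranking (higher first): Petrov (177) before Beaumont (81).
Salazar and Harlow both have ranking points 4326 pts, so the next rule applies.
Among Salazar and Harlow, by world ranking (higher first): Salazar (168) before Harlow (78).
Order: Okonkwo, Petrov, Beaumont, Okafor, Delgado, Oyelaran, Salazar, Harlow.

Petrov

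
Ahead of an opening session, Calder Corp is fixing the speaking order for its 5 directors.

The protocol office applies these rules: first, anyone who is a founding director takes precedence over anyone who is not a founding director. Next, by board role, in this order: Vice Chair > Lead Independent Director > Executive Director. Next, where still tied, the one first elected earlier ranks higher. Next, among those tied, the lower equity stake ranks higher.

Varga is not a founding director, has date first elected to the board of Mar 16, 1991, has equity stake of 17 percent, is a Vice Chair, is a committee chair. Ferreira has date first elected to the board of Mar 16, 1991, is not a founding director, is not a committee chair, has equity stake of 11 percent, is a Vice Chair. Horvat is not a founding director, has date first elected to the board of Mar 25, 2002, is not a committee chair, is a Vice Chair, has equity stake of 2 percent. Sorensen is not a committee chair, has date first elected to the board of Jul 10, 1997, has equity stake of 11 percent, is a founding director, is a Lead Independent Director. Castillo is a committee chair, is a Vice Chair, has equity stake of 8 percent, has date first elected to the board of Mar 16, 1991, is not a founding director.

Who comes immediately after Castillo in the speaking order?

Ferreira

By the first rule: Sorensen (a founding director); then Castillo, Ferreira, Varga and Horvat (each not a founding director).
Castillo, Ferreira, Varga and Horvat are each Vice Chair, so the next rule applies.
Among Castillo, Ferreira, Varga and Horvat, by date first elected to the board (earlier first): Castillo, Ferreira and Varga (Mar 16, 1991) before Horvat (Mar 25, 2002).
Among Castillo, Ferreira and Varga, by equity stake (lower first): Castillo (8 percent) before Ferreira (11 percent) before Varga (17 percent).
Order: Sorensen, Castillo, Ferreira, Varga, Horvat.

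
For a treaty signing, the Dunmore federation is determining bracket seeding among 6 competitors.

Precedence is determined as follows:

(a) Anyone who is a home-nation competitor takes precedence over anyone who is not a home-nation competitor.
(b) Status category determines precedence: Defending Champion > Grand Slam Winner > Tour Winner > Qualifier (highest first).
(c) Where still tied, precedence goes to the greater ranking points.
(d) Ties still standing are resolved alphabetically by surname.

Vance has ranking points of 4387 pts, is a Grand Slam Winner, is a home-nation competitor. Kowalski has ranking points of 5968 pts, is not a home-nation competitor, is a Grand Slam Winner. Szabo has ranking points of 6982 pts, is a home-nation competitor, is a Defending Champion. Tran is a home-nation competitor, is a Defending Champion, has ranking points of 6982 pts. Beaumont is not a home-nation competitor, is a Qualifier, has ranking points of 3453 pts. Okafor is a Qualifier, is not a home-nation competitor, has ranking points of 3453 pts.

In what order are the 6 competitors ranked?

Szabo, Tran, Vance, Kowalski, Beaumont, Okafor

By the first rule: Szabo, Tran and Vance (each a home-nation competitor); then Kowalski, Beaumont and Okafor (each not a home-nation competitor).
Among Szabo, Tran and Vance, by status category: Szabo and Tran (Defending Champion) before Vance (Grand Slam Winner).
Szabo and Tran both have ranking points 6982 pts, so the next rule applies.
Among Szabo and Tran, alphabetically by surname: Szabo before Tran.
Among Kowalski, Beaumont and Okafor, by status category: Kowalski (Grand Slam Winner) before Beaumont and Okafor (Qualifier).
Beaumont and Okafor both have ranking points 3453 pts, so the next rule applies.
Among Beaumont and Okafor, alphabetically by surname: Beaumont before Okafor.
Full order: Szabo, Tran, Vance, Kowalski, Beaumont, Okafor.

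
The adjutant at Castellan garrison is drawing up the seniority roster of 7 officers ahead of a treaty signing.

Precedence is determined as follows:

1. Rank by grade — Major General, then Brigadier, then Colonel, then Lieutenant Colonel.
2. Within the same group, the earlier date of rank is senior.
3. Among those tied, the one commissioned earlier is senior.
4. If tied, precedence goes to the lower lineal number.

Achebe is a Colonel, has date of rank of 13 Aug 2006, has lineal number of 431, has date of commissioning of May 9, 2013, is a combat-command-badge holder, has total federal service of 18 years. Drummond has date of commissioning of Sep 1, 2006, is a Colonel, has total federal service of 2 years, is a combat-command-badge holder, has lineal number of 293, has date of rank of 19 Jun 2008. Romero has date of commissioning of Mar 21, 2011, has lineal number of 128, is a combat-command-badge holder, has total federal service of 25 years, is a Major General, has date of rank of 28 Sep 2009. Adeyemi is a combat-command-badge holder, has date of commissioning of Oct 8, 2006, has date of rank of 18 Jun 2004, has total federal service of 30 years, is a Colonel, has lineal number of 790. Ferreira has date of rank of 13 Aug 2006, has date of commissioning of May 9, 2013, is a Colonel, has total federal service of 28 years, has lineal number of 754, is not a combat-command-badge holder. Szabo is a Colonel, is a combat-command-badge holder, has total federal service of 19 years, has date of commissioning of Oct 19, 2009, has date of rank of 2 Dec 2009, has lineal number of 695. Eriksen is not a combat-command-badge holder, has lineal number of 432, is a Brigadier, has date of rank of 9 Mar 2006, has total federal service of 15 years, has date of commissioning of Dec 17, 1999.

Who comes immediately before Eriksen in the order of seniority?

By grade: Romero (Major General); then Eriksen (Brigadier); then Adeyemi, Achebe, Ferreira, Drummond and Szabo (Colonel).
Among Adeyemi, Achebe, Ferreira, Drummond and Szabo, by date of rank (earlier first): Adeyemi (18 Jun 2004) before Achebe and Ferreira (13 Aug 2006) before Drummond (19 Jun 2008) before Szabo (2 Dec 2009).
Achebe and Ferreira both have date of commissioning May 9, 2013, so the next rule applies.
Among Achebe and Ferreira, by lineal number (lower first): Achebe (431) before Ferreira (754).
Order: Romero, Eriksen, Adeyemi, Achebe, Ferreira, Drummond, Szabo.

Romero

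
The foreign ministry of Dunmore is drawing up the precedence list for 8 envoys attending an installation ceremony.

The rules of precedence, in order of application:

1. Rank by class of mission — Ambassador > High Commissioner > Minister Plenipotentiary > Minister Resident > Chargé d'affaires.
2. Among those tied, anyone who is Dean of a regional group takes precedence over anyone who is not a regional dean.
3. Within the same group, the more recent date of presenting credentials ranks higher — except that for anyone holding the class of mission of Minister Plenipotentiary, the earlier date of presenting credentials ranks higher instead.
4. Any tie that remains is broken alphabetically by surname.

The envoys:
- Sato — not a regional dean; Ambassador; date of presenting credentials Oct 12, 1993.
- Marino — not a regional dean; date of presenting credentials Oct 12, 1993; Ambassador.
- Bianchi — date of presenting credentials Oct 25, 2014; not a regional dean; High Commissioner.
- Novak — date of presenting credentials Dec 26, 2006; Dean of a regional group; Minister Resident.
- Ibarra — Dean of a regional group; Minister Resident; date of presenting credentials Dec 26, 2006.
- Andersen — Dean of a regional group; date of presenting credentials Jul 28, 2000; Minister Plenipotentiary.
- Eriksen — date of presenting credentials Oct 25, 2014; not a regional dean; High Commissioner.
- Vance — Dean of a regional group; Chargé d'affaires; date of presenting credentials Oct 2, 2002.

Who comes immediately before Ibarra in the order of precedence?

By class of mission: Marino and Sato (Ambassador); then Bianchi and Eriksen (High Commissioner); then Andersen (Minister Plenipotentiary); then Ibarra and Novak (Minister Resident); then Vance (Chargé d'affaires).
Marino and Sato are each not a regional dean, so the next rule applies.
Marino and Sato both have date of presenting credentials Oct 12, 1993, so the next rule applies.
Among Marino and Sato, alphabetically by surname: Marino before Sato.
Bianchi and Eriksen are each not a regional dean, so the next rule applies.
Bianchi and Eriksen both have date of presenting credentials Oct 25, 2014, so the next rule applies.
Among Bianchi and Eriksen, alphabetically by surname: Bianchi before Eriksen.
Ibarra and Novak are each Dean of a regional group, so the next rule applies.
Ibarra and Novak both have date of presenting credentials Dec 26, 2006, so the next rule applies.
Among Ibarra and Novak, alphabetically by surname: Ibarra before Novak.
Order: Marino, Sato, Bianchi, Eriksen, Andersen, Ibarra, Novak, Vance.

Andersen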